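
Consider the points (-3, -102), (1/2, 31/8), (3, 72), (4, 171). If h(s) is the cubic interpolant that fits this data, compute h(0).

3

Evaluate each Lagrange basis at s = 0:
L_0(0) = (-1/2)·(-3)·(-4)/[(-7/2)·(-6)·(-7)] = 2/49
L_1(0) = (3)·(-3)·(-4)/[(7/2)·(-5/2)·(-7/2)] = 288/245
L_2(0) = (3)·(-1/2)·(-4)/[(6)·(5/2)·(-1)] = -2/5
L_3(0) = (3)·(-1/2)·(-3)/[(7)·(7/2)·(1)] = 9/49
Sum: (-102)·(2/49) + 31/8·(288/245) + 72·(-2/5) + 171·(9/49) = 3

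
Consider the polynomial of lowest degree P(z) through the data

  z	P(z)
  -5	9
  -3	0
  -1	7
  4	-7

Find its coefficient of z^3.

The leading coefficient equals the top divided difference P[-5,-3,-1,4].
P[-5,-3] = (0 - 9) / (-3 - (-5)) = -9/2
P[-3,-1] = (7 - 0) / (-1 - (-3)) = 7/2
P[-1,4] = (-7 - 7) / (4 - (-1)) = -14/5
P[-5,-3,-1] = (7/2 - (-9/2)) / (-1 - (-5)) = 2
P[-3,-1,4] = (-14/5 - 7/2) / (4 - (-3)) = -9/10
P[-5,-3,-1,4] = (-9/10 - 2) / (4 - (-5)) = -29/90

-29/90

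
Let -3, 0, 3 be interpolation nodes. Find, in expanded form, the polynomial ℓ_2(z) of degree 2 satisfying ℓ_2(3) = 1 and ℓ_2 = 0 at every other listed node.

ℓ_2(z) = (1/18)z^2 + (1/6)z

ℓ_2(z) = (z + 3)z / [(6)·(3)]
       = (z^2 + 3z) / (18)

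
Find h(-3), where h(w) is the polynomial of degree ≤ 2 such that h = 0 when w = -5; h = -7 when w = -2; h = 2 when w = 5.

-566/105

L_0(-3) = (-1)·(-8)/[(-3)·(-10)] = 4/15
L_1(-3) = (2)·(-8)/[(3)·(-7)] = 16/21
L_2(-3) = (2)·(-1)/[(10)·(7)] = -1/35
Sum: 0 + (-7)·(16/21) + 2·(-1/35) = -566/105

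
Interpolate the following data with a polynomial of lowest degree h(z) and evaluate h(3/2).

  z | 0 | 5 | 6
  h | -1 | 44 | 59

Evaluate each Lagrange basis at z = 3/2:
L_0(3/2) = (-7/2)·(-9/2)/[(-5)·(-6)] = 21/40
L_1(3/2) = (3/2)·(-9/2)/[(5)·(-1)] = 27/20
L_2(3/2) = (3/2)·(-7/2)/[(6)·(1)] = -7/8
Sum: (-1)·(21/40) + 44·(27/20) + 59·(-7/8) = 29/4

29/4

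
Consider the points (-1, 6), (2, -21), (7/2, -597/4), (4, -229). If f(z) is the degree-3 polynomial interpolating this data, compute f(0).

Using Newton's divided-difference form:
f[-1,2] = (-21 - 6) / (2 - (-1)) = -9
f[2,7/2] = (-597/4 - (-21)) / (7/2 - 2) = -171/2
f[7/2,4] = (-229 - (-597/4)) / (4 - 7/2) = -319/2
f[-1,2,7/2] = (-171/2 - (-9)) / (7/2 - (-1)) = -17
f[2,7/2,4] = (-319/2 - (-171/2)) / (4 - 2) = -37
f[-1,2,7/2,4] = (-37 - (-17)) / (4 - (-1)) = -4
f(0) = 6 + (-9)·(1) + (-17)·(1)·(-2) + (-4)·(1)·(-2)·(-7/2) = 3

3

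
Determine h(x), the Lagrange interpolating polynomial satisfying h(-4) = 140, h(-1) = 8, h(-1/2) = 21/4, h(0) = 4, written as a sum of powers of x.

h(x) = -2x^3 - 2x + 4

Build the Lagrange basis polynomials:
L_0(x) = (x + 1)(x + 1/2)x / [-42] = -(1/42)x^3 - (1/28)x^2 - (1/84)x
L_1(x) = (x + 4)(x + 1/2)x / [3/2] = (2/3)x^3 + 3x^2 + (4/3)x
L_2(x) = (x + 4)(x + 1)x / [-7/8] = -(8/7)x^3 - (40/7)x^2 - (32/7)x
L_3(x) = (x + 4)(x + 1)(x + 1/2) / [2] = (1/2)x^3 + (11/4)x^2 + (13/4)x + 1
h(x) = 140·L_0 + 8·L_1 + (21/4)·L_2 + 4·L_3
  140·L_0(x) = -(10/3)x^3 - 5x^2 - (5/3)x
  8·L_1(x) = (16/3)x^3 + 24x^2 + (32/3)x
  (21/4)·L_2(x) = -6x^3 - 30x^2 - 24x
  4·L_3(x) = 2x^3 + 11x^2 + 13x + 4
Adding term by term: -2x^3 - 2x + 4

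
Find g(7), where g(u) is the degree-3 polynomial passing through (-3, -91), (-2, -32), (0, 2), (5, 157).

499

Evaluate each Lagrange basis at u = 7:
L_0(7) = (9)·(7)·(2)/[(-1)·(-3)·(-8)] = -21/4
L_1(7) = (10)·(7)·(2)/[(1)·(-2)·(-7)] = 10
L_2(7) = (10)·(9)·(2)/[(3)·(2)·(-5)] = -6
L_3(7) = (10)·(9)·(7)/[(8)·(7)·(5)] = 9/4
Sum: (-91)·(-21/4) + (-32)·(10) + 2·(-6) + 157·(9/4) = 499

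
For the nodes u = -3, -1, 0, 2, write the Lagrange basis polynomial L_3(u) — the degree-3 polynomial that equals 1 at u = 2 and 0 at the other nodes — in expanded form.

L_3(u) = (1/30)u^3 + (2/15)u^2 + (1/10)u

L_3(u) = (u + 3)(u + 1)u / [(5)·(3)·(2)]
       = (u^3 + 4u^2 + 3u) / (30)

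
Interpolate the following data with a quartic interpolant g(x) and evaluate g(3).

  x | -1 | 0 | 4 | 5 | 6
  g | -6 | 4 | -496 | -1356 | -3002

-122

Evaluate each Lagrange basis at x = 3:
L_0(3) = (3)·(-1)·(-2)·(-3)/[(-1)·(-5)·(-6)·(-7)] = -3/35
L_1(3) = (4)·(-1)·(-2)·(-3)/[(1)·(-4)·(-5)·(-6)] = 1/5
L_2(3) = (4)·(3)·(-2)·(-3)/[(5)·(4)·(-1)·(-2)] = 9/5
L_3(3) = (4)·(3)·(-1)·(-3)/[(6)·(5)·(1)·(-1)] = -6/5
L_4(3) = (4)·(3)·(-1)·(-2)/[(7)·(6)·(2)·(1)] = 2/7
Sum: (-6)·(-3/35) + 4·(1/5) + (-496)·(9/5) + (-1356)·(-6/5) + (-3002)·(2/7) = -122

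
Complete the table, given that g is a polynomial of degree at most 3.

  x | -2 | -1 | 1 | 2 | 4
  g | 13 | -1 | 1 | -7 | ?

The 4 known values determine g uniquely (degree ≤ 3).
Evaluate each Lagrange basis at x = 4:
L_0(4) = (5)·(3)·(2)/[(-1)·(-3)·(-4)] = -5/2
L_1(4) = (6)·(3)·(2)/[(1)·(-2)·(-3)] = 6
L_2(4) = (6)·(5)·(2)/[(3)·(2)·(-1)] = -10
L_3(4) = (6)·(5)·(3)/[(4)·(3)·(1)] = 15/2
Sum: 13·(-5/2) + (-1)·(6) + 1·(-10) + (-7)·(15/2) = -101

-101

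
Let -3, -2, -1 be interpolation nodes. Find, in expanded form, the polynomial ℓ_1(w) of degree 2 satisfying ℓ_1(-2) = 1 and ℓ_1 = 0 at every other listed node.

ℓ_1(w) = -w^2 - 4w - 3

ℓ_1(w) = (w + 3)(w + 1) / [(1)·(-1)]
       = (w^2 + 4w + 3) / (-1)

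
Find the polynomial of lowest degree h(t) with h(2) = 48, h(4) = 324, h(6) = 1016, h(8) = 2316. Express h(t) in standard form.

h(t) = 4t^3 + 4t^2 + 2t - 4

Newton's divided differences:
h[2,4] = (324 - 48) / (4 - 2) = 138
h[4,6] = (1016 - 324) / (6 - 4) = 346
h[6,8] = (2316 - 1016) / (8 - 6) = 650
h[2,4,6] = (346 - 138) / (6 - 2) = 52
h[4,6,8] = (650 - 346) / (8 - 4) = 76
h[2,4,6,8] = (76 - 52) / (8 - 2) = 4
h(t) = 48 + 138·(t - 2) + 52·(t - 2)(t - 4) + 4·(t - 2)(t - 4)(t - 6)
Expanding: h(t) = 4t^3 + 4t^2 + 2t - 4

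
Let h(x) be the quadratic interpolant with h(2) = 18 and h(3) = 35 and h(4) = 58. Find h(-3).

Using Newton's divided-difference form:
h[2,3] = (35 - 18) / (3 - 2) = 17
h[3,4] = (58 - 35) / (4 - 3) = 23
h[2,3,4] = (23 - 17) / (4 - 2) = 3
h(-3) = 18 + 17·(-5) + 3·(-5)·(-6) = 23

23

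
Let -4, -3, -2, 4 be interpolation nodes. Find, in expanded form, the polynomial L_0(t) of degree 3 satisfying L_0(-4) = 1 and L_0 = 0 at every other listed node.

L_0(t) = (t + 3)(t + 2)(t - 4) / [(-1)·(-2)·(-8)]
       = (t^3 + t^2 - 14t - 24) / (-16)

L_0(t) = -(1/16)t^3 - (1/16)t^2 + (7/8)t + 3/2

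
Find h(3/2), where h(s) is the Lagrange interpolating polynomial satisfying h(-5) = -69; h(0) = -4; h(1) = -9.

-55/4

Evaluate each Lagrange basis at s = 3/2:
L_0(3/2) = (3/2)·(1/2)/[(-5)·(-6)] = 1/40
L_1(3/2) = (13/2)·(1/2)/[(5)·(-1)] = -13/20
L_2(3/2) = (13/2)·(3/2)/[(6)·(1)] = 13/8
Sum: (-69)·(1/40) + (-4)·(-13/20) + (-9)·(13/8) = -55/4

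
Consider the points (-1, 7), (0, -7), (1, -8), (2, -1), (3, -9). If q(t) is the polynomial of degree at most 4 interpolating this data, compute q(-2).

L_0(-2) = (-2)·(-3)·(-4)·(-5)/[(-1)·(-2)·(-3)·(-4)] = 5
L_1(-2) = (-1)·(-3)·(-4)·(-5)/[(1)·(-1)·(-2)·(-3)] = -10
L_2(-2) = (-1)·(-2)·(-4)·(-5)/[(2)·(1)·(-1)·(-2)] = 10
L_3(-2) = (-1)·(-2)·(-3)·(-5)/[(3)·(2)·(1)·(-1)] = -5
L_4(-2) = (-1)·(-2)·(-3)·(-4)/[(4)·(3)·(2)·(1)] = 1
Sum: 7·(5) + (-7)·(-10) + (-8)·(10) + (-1)·(-5) + (-9)·(1) = 21

21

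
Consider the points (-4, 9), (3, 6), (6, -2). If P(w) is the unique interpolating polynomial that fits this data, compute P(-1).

52/5

Evaluate each Lagrange basis at w = -1:
L_0(-1) = (-4)·(-7)/[(-7)·(-10)] = 2/5
L_1(-1) = (3)·(-7)/[(7)·(-3)] = 1
L_2(-1) = (3)·(-4)/[(10)·(3)] = -2/5
Sum: 9·(2/5) + 6·(1) + (-2)·(-2/5) = 52/5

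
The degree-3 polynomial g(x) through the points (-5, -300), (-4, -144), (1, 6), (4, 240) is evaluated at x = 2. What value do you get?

L_0(2) = (6)·(1)·(-2)/[(-1)·(-6)·(-9)] = 2/9
L_1(2) = (7)·(1)·(-2)/[(1)·(-5)·(-8)] = -7/20
L_2(2) = (7)·(6)·(-2)/[(6)·(5)·(-3)] = 14/15
L_3(2) = (7)·(6)·(1)/[(9)·(8)·(3)] = 7/36
Sum: (-300)·(2/9) + (-144)·(-7/20) + 6·(14/15) + 240·(7/36) = 36

36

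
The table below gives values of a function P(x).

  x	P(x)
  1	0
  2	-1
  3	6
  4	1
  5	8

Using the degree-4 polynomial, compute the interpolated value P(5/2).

121/32

Using Newton's divided-difference form:
P[1,2] = (-1 - 0) / (2 - 1) = -1
P[2,3] = (6 - (-1)) / (3 - 2) = 7
P[3,4] = (1 - 6) / (4 - 3) = -5
P[4,5] = (8 - 1) / (5 - 4) = 7
P[1,2,3] = (7 - (-1)) / (3 - 1) = 4
P[2,3,4] = (-5 - 7) / (4 - 2) = -6
P[3,4,5] = (7 - (-5)) / (5 - 3) = 6
P[1,2,3,4] = (-6 - 4) / (4 - 1) = -10/3
P[2,3,4,5] = (6 - (-6)) / (5 - 2) = 4
P[1,2,3,4,5] = (4 - (-10/3)) / (5 - 1) = 11/6
P(5/2) = 0 + (-1)·(3/2) + 4·(3/2)·(1/2) + (-10/3)·(3/2)·(1/2)·(-1/2) + (11/6)·(3/2)·(1/2)·(-1/2)·(-3/2) = 121/32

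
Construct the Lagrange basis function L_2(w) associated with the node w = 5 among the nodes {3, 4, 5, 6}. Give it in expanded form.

L_2(w) = (w - 3)(w - 4)(w - 6) / [(2)·(1)·(-1)]
       = (w^3 - 13w^2 + 54w - 72) / (-2)

L_2(w) = -(1/2)w^3 + (13/2)w^2 - 27w + 36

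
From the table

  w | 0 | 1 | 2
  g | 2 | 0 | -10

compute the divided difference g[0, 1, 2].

-4

g[0,1] = (0 - 2) / (1 - 0) = -2
g[1,2] = (-10 - 0) / (2 - 1) = -10
g[0,1,2] = (-10 - (-2)) / (2 - 0) = -4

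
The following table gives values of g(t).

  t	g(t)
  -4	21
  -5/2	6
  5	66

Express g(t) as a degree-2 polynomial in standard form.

g(t) = 2t^2 + 3t + 1

Build the Lagrange basis polynomials:
L_0(t) = (t + 5/2)(t - 5) / [27/2] = (2/27)t^2 - (5/27)t - 25/27
L_1(t) = (t + 4)(t - 5) / [-45/4] = -(4/45)t^2 + (4/45)t + 16/9
L_2(t) = (t + 4)(t + 5/2) / [135/2] = (2/135)t^2 + (13/135)t + 4/27
g(t) = 21·L_0 + 6·L_1 + 66·L_2
  21·L_0(t) = (14/9)t^2 - (35/9)t - 175/9
  6·L_1(t) = -(8/15)t^2 + (8/15)t + 32/3
  66·L_2(t) = (44/45)t^2 + (286/45)t + 88/9
Adding term by term: 2t^2 + 3t + 1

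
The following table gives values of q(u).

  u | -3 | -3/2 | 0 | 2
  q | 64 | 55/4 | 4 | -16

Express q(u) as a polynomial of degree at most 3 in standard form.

q(u) = -2u^3 - 2u + 4

Build the Lagrange basis polynomials:
L_0(u) = (u + 3/2)u(u - 2) / [-45/2] = -(2/45)u^3 + (1/45)u^2 + (2/15)u
L_1(u) = (u + 3)u(u - 2) / [63/8] = (8/63)u^3 + (8/63)u^2 - (16/21)u
L_2(u) = (u + 3)(u + 3/2)(u - 2) / [-9] = -(1/9)u^3 - (5/18)u^2 + (1/2)u + 1
L_3(u) = (u + 3)(u + 3/2)u / [35] = (1/35)u^3 + (9/70)u^2 + (9/70)u
q(u) = 64·L_0 + (55/4)·L_1 + 4·L_2 + (-16)·L_3
  64·L_0(u) = -(128/45)u^3 + (64/45)u^2 + (128/15)u
  (55/4)·L_1(u) = (110/63)u^3 + (110/63)u^2 - (220/21)u
  4·L_2(u) = -(4/9)u^3 - (10/9)u^2 + 2u + 4
  (-16)·L_3(u) = -(16/35)u^3 - (72/35)u^2 - (72/35)u
Adding term by term: -2u^3 - 2u + 4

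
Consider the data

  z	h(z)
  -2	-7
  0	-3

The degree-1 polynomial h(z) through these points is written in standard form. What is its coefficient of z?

2

L_0(z) = z / [-2] = -(1/2)z
L_1(z) = (z + 2) / [2] = (1/2)z + 1
h(z) = (-7)·L_0 + (-3)·L_1
Only the coefficient of z is needed; take it from each L_i and combine:
(-7)·(-1/2) + (-3)·(1/2) = 2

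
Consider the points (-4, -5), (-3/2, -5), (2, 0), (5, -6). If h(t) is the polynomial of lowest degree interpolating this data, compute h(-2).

Evaluate each Lagrange basis at t = -2:
L_0(-2) = (-1/2)·(-4)·(-7)/[(-5/2)·(-6)·(-9)] = 14/135
L_1(-2) = (2)·(-4)·(-7)/[(5/2)·(-7/2)·(-13/2)] = 64/65
L_2(-2) = (2)·(-1/2)·(-7)/[(6)·(7/2)·(-3)] = -1/9
L_3(-2) = (2)·(-1/2)·(-4)/[(9)·(13/2)·(3)] = 8/351
Sum: (-5)·(14/135) + (-5)·(64/65) + 0 + (-6)·(8/351) = -1958/351

-1958/351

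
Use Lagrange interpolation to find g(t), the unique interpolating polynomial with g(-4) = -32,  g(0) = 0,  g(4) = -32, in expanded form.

L_0(t) = t(t - 4) / [32] = (1/32)t^2 - (1/8)t
L_1(t) = (t + 4)(t - 4) / [-16] = -(1/16)t^2 + 1
L_2(t) = (t + 4)t / [32] = (1/32)t^2 + (1/8)t
g(t) = (-32)·L_0 + 0·L_1 + (-32)·L_2
  (-32)·L_0(t) = -t^2 + 4t
  0·L_1(t) = 0
  (-32)·L_2(t) = -t^2 - 4t
Adding term by term: -2t^2

g(t) = -2t^2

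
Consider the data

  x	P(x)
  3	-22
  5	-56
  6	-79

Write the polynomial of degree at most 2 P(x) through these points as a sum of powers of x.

P(x) = -2x^2 - x - 1

Newton's divided differences:
P[3,5] = (-56 - (-22)) / (5 - 3) = -17
P[5,6] = (-79 - (-56)) / (6 - 5) = -23
P[3,5,6] = (-23 - (-17)) / (6 - 3) = -2
P(x) = -22 + (-17)·(x - 3) + (-2)·(x - 3)(x - 5)
Expanding: P(x) = -2x^2 - x - 1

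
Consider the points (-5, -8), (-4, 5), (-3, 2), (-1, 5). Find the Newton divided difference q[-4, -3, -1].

3/2

q[-4,-3] = (2 - 5) / (-3 - (-4)) = -3
q[-3,-1] = (5 - 2) / (-1 - (-3)) = 3/2
q[-4,-3,-1] = (3/2 - (-3)) / (-1 - (-4)) = 3/2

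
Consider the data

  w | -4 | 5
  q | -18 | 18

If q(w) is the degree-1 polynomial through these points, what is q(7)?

Evaluate each Lagrange basis at w = 7:
L_0(7) = (2)/[(-9)] = -2/9
L_1(7) = (11)/[(9)] = 11/9
Sum: (-18)·(-2/9) + 18·(11/9) = 26

26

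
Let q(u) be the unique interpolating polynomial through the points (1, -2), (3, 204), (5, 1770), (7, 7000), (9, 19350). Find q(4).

Evaluate each Lagrange basis at u = 4:
L_0(4) = (1)·(-1)·(-3)·(-5)/[(-2)·(-4)·(-6)·(-8)] = -5/128
L_1(4) = (3)·(-1)·(-3)·(-5)/[(2)·(-2)·(-4)·(-6)] = 15/32
L_2(4) = (3)·(1)·(-3)·(-5)/[(4)·(2)·(-2)·(-4)] = 45/64
L_3(4) = (3)·(1)·(-1)·(-5)/[(6)·(4)·(2)·(-2)] = -5/32
L_4(4) = (3)·(1)·(-1)·(-3)/[(8)·(6)·(4)·(2)] = 3/128
Sum: (-2)·(-5/128) + 204·(15/32) + 1770·(45/64) + 7000·(-5/32) + 19350·(3/128) = 700

700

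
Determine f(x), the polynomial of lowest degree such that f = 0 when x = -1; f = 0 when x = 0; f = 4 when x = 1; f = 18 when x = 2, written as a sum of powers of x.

f(x) = x^3 + 2x^2 + x

Newton's divided differences:
f[-1,0] = (0 - 0) / (0 - (-1)) = 0
f[0,1] = (4 - 0) / (1 - 0) = 4
f[1,2] = (18 - 4) / (2 - 1) = 14
f[-1,0,1] = (4 - 0) / (1 - (-1)) = 2
f[0,1,2] = (14 - 4) / (2 - 0) = 5
f[-1,0,1,2] = (5 - 2) / (2 - (-1)) = 1
f(x) = 2·(x + 1)x + 1·(x + 1)x(x - 1)
Expanding: f(x) = x^3 + 2x^2 + x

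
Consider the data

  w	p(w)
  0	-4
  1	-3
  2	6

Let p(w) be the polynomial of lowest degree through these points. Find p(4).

Evaluate each Lagrange basis at w = 4:
L_0(4) = (3)·(2)/[(-1)·(-2)] = 3
L_1(4) = (4)·(2)/[(1)·(-1)] = -8
L_2(4) = (4)·(3)/[(2)·(1)] = 6
Sum: (-4)·(3) + (-3)·(-8) + 6·(6) = 48

48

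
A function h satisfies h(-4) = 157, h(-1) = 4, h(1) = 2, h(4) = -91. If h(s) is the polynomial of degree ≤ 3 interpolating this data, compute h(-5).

Evaluate each Lagrange basis at s = -5:
L_0(-5) = (-4)·(-6)·(-9)/[(-3)·(-5)·(-8)] = 9/5
L_1(-5) = (-1)·(-6)·(-9)/[(3)·(-2)·(-5)] = -9/5
L_2(-5) = (-1)·(-4)·(-9)/[(5)·(2)·(-3)] = 6/5
L_3(-5) = (-1)·(-4)·(-6)/[(8)·(5)·(3)] = -1/5
Sum: 157·(9/5) + 4·(-9/5) + 2·(6/5) + (-91)·(-1/5) = 296

296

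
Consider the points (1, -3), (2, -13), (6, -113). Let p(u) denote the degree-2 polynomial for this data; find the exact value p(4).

-51

Using Newton's divided-difference form:
p[1,2] = (-13 - (-3)) / (2 - 1) = -10
p[2,6] = (-113 - (-13)) / (6 - 2) = -25
p[1,2,6] = (-25 - (-10)) / (6 - 1) = -3
p(4) = -3 + (-10)·(3) + (-3)·(3)·(2) = -51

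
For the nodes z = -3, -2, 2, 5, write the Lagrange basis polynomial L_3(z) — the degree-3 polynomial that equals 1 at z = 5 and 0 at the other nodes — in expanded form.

L_3(z) = (1/168)z^3 + (1/56)z^2 - (1/42)z - 1/14

L_3(z) = (z + 3)(z + 2)(z - 2) / [(8)·(7)·(3)]
       = (z^3 + 3z^2 - 4z - 12) / (168)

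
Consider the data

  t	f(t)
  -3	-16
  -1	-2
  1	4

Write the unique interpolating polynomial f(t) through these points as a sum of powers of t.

f(t) = -t^2 + 3t + 2

Build the Lagrange basis polynomials:
L_0(t) = (t + 1)(t - 1) / [8] = (1/8)t^2 - 1/8
L_1(t) = (t + 3)(t - 1) / [-4] = -(1/4)t^2 - (1/2)t + 3/4
L_2(t) = (t + 3)(t + 1) / [8] = (1/8)t^2 + (1/2)t + 3/8
f(t) = (-16)·L_0 + (-2)·L_1 + 4·L_2
  (-16)·L_0(t) = -2t^2 + 2
  (-2)·L_1(t) = (1/2)t^2 + t - 3/2
  4·L_2(t) = (1/2)t^2 + 2t + 3/2
Adding term by term: -t^2 + 3t + 2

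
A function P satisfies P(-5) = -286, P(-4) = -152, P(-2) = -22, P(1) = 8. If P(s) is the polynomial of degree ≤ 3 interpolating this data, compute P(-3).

Evaluate each Lagrange basis at s = -3:
L_0(-3) = (1)·(-1)·(-4)/[(-1)·(-3)·(-6)] = -2/9
L_1(-3) = (2)·(-1)·(-4)/[(1)·(-2)·(-5)] = 4/5
L_2(-3) = (2)·(1)·(-4)/[(3)·(2)·(-3)] = 4/9
L_3(-3) = (2)·(1)·(-1)/[(6)·(5)·(3)] = -1/45
Sum: (-286)·(-2/9) + (-152)·(4/5) + (-22)·(4/9) + 8·(-1/45) = -68

-68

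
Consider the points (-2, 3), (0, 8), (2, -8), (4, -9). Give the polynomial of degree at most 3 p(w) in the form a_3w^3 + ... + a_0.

p(w) = (3/4)w^3 - (21/8)w^2 - (23/4)w + 8

L_0(w) = w(w - 2)(w - 4) / [-48] = -(1/48)w^3 + (1/8)w^2 - (1/6)w
L_1(w) = (w + 2)(w - 2)(w - 4) / [16] = (1/16)w^3 - (1/4)w^2 - (1/4)w + 1
L_2(w) = (w + 2)w(w - 4) / [-16] = -(1/16)w^3 + (1/8)w^2 + (1/2)w
L_3(w) = (w + 2)w(w - 2) / [48] = (1/48)w^3 - (1/12)w
p(w) = 3·L_0 + 8·L_1 + (-8)·L_2 + (-9)·L_3
  3·L_0(w) = -(1/16)w^3 + (3/8)w^2 - (1/2)w
  8·L_1(w) = (1/2)w^3 - 2w^2 - 2w + 8
  (-8)·L_2(w) = (1/2)w^3 - w^2 - 4w
  (-9)·L_3(w) = -(3/16)w^3 + (3/4)w
Adding term by term: (3/4)w^3 - (21/8)w^2 - (23/4)w + 8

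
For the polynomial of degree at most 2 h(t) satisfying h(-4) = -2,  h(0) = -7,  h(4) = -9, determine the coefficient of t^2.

3/32

The leading coefficient equals the top divided difference h[-4,0,4].
h[-4,0] = (-7 - (-2)) / (0 - (-4)) = -5/4
h[0,4] = (-9 - (-7)) / (4 - 0) = -1/2
h[-4,0,4] = (-1/2 - (-5/4)) / (4 - (-4)) = 3/32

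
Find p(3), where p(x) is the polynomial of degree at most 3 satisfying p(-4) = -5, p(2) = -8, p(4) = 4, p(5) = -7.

L_0(3) = (1)·(-1)·(-2)/[(-6)·(-8)·(-9)] = -1/216
L_1(3) = (7)·(-1)·(-2)/[(6)·(-2)·(-3)] = 7/18
L_2(3) = (7)·(1)·(-2)/[(8)·(2)·(-1)] = 7/8
L_3(3) = (7)·(1)·(-1)/[(9)·(3)·(1)] = -7/27
Sum: (-5)·(-1/216) + (-8)·(7/18) + 4·(7/8) + (-7)·(-7/27) = 481/216

481/216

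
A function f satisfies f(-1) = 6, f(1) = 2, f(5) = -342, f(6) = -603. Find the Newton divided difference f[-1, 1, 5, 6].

-3

f[-1,1] = (2 - 6) / (1 - (-1)) = -2
f[1,5] = (-342 - 2) / (5 - 1) = -86
f[5,6] = (-603 - (-342)) / (6 - 5) = -261
f[-1,1,5] = (-86 - (-2)) / (5 - (-1)) = -14
f[1,5,6] = (-261 - (-86)) / (6 - 1) = -35
f[-1,1,5,6] = (-35 - (-14)) / (6 - (-1)) = -3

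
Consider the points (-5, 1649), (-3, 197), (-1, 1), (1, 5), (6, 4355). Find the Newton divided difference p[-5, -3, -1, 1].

p[-5,-3] = (197 - 1649) / (-3 - (-5)) = -726
p[-3,-1] = (1 - 197) / (-1 - (-3)) = -98
p[-1,1] = (5 - 1) / (1 - (-1)) = 2
p[-5,-3,-1] = (-98 - (-726)) / (-1 - (-5)) = 157
p[-3,-1,1] = (2 - (-98)) / (1 - (-3)) = 25
p[-5,-3,-1,1] = (25 - 157) / (1 - (-5)) = -22

-22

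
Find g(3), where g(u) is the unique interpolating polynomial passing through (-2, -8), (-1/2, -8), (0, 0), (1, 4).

L_0(3) = (7/2)·(3)·(2)/[(-3/2)·(-2)·(-3)] = -7/3
L_1(3) = (5)·(3)·(2)/[(3/2)·(-1/2)·(-3/2)] = 80/3
L_2(3) = (5)·(7/2)·(2)/[(2)·(1/2)·(-1)] = -35
L_3(3) = (5)·(7/2)·(3)/[(3)·(3/2)·(1)] = 35/3
Sum: (-8)·(-7/3) + (-8)·(80/3) + 0 + 4·(35/3) = -148

-148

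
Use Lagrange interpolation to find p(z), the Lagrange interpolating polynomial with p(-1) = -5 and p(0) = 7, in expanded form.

p(z) = 12z + 7

L_0(z) = z / [-1] = -z
L_1(z) = (z + 1) / [1] = z + 1
p(z) = (-5)·L_0 + 7·L_1
  (-5)·L_0(z) = 5z
  7·L_1(z) = 7z + 7
Adding term by term: 12z + 7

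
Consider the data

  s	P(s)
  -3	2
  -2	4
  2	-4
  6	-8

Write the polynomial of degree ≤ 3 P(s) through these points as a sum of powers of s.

P(s) = (37/360)s^3 - (59/120)s^2 - (217/90)s + 59/30

Build the Lagrange basis polynomials:
L_0(s) = (s + 2)(s - 2)(s - 6) / [-45] = -(1/45)s^3 + (2/15)s^2 + (4/45)s - 8/15
L_1(s) = (s + 3)(s - 2)(s - 6) / [32] = (1/32)s^3 - (5/32)s^2 - (3/8)s + 9/8
L_2(s) = (s + 3)(s + 2)(s - 6) / [-80] = -(1/80)s^3 + (1/80)s^2 + (3/10)s + 9/20
L_3(s) = (s + 3)(s + 2)(s - 2) / [288] = (1/288)s^3 + (1/96)s^2 - (1/72)s - 1/24
P(s) = 2·L_0 + 4·L_1 + (-4)·L_2 + (-8)·L_3
  2·L_0(s) = -(2/45)s^3 + (4/15)s^2 + (8/45)s - 16/15
  4·L_1(s) = (1/8)s^3 - (5/8)s^2 - (3/2)s + 9/2
  (-4)·L_2(s) = (1/20)s^3 - (1/20)s^2 - (6/5)s - 9/5
  (-8)·L_3(s) = -(1/36)s^3 - (1/12)s^2 + (1/9)s + 1/3
Adding term by term: (37/360)s^3 - (59/120)s^2 - (217/90)s + 59/30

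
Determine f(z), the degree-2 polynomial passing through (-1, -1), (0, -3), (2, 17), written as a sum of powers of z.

Newton's divided differences:
f[-1,0] = (-3 - (-1)) / (0 - (-1)) = -2
f[0,2] = (17 - (-3)) / (2 - 0) = 10
f[-1,0,2] = (10 - (-2)) / (2 - (-1)) = 4
f(z) = -1 + (-2)·(z + 1) + 4·(z + 1)z
Expanding: f(z) = 4z^2 + 2z - 3

f(z) = 4z^2 + 2z - 3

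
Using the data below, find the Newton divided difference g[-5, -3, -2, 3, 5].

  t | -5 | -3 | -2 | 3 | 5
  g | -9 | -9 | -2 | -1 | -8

57/1120

g[-5,-3] = (-9 - (-9)) / (-3 - (-5)) = 0
g[-3,-2] = (-2 - (-9)) / (-2 - (-3)) = 7
g[-2,3] = (-1 - (-2)) / (3 - (-2)) = 1/5
g[3,5] = (-8 - (-1)) / (5 - 3) = -7/2
g[-5,-3,-2] = (7 - 0) / (-2 - (-5)) = 7/3
g[-3,-2,3] = (1/5 - 7) / (3 - (-3)) = -17/15
g[-2,3,5] = (-7/2 - 1/5) / (5 - (-2)) = -37/70
g[-5,-3,-2,3] = (-17/15 - 7/3) / (3 - (-5)) = -13/30
g[-3,-2,3,5] = (-37/70 - (-17/15)) / (5 - (-3)) = 127/1680
g[-5,-3,-2,3,5] = (127/1680 - (-13/30)) / (5 - (-5)) = 57/1120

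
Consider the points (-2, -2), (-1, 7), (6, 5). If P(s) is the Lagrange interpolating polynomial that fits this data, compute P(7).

L_0(7) = (8)·(1)/[(-1)·(-8)] = 1
L_1(7) = (9)·(1)/[(1)·(-7)] = -9/7
L_2(7) = (9)·(8)/[(8)·(7)] = 9/7
Sum: (-2)·(1) + 7·(-9/7) + 5·(9/7) = -32/7

-32/7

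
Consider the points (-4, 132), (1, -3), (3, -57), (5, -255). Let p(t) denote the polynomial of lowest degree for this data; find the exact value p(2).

Using Newton's divided-difference form:
p[-4,1] = (-3 - 132) / (1 - (-4)) = -27
p[1,3] = (-57 - (-3)) / (3 - 1) = -27
p[3,5] = (-255 - (-57)) / (5 - 3) = -99
p[-4,1,3] = (-27 - (-27)) / (3 - (-4)) = 0
p[1,3,5] = (-99 - (-27)) / (5 - 1) = -18
p[-4,1,3,5] = (-18 - 0) / (5 - (-4)) = -2
p(2) = 132 + (-27)·(6) + 0·(6)·(1) + (-2)·(6)·(1)·(-1) = -18

-18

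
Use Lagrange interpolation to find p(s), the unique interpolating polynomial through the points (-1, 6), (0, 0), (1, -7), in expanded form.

Build the Lagrange basis polynomials:
L_0(s) = s(s - 1) / [2] = (1/2)s^2 - (1/2)s
L_1(s) = (s + 1)(s - 1) / [-1] = -s^2 + 1
L_2(s) = (s + 1)s / [2] = (1/2)s^2 + (1/2)s
p(s) = 6·L_0 + 0·L_1 + (-7)·L_2
  6·L_0(s) = 3s^2 - 3s
  0·L_1(s) = 0
  (-7)·L_2(s) = -(7/2)s^2 - (7/2)s
Adding term by term: -(1/2)s^2 - (13/2)s

p(s) = -(1/2)s^2 - (13/2)s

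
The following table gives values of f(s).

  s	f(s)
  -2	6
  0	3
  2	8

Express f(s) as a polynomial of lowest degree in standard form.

f(s) = s^2 + (1/2)s + 3

Newton's divided differences:
f[-2,0] = (3 - 6) / (0 - (-2)) = -3/2
f[0,2] = (8 - 3) / (2 - 0) = 5/2
f[-2,0,2] = (5/2 - (-3/2)) / (2 - (-2)) = 1
f(s) = 6 + (-3/2)·(s + 2) + 1·(s + 2)s
Expanding: f(s) = s^2 + (1/2)s + 3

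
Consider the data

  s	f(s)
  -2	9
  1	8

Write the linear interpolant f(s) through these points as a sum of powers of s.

f(s) = -(1/3)s + 25/3

Build the Lagrange basis polynomials:
L_0(s) = (s - 1) / [-3] = -(1/3)s + 1/3
L_1(s) = (s + 2) / [3] = (1/3)s + 2/3
f(s) = 9·L_0 + 8·L_1
  9·L_0(s) = -3s + 3
  8·L_1(s) = (8/3)s + 16/3
Adding term by term: -(1/3)s + 25/3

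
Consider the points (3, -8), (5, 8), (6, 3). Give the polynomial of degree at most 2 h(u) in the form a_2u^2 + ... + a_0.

Build the Lagrange basis polynomials:
L_0(u) = (u - 5)(u - 6) / [6] = (1/6)u^2 - (11/6)u + 5
L_1(u) = (u - 3)(u - 6) / [-2] = -(1/2)u^2 + (9/2)u - 9
L_2(u) = (u - 3)(u - 5) / [3] = (1/3)u^2 - (8/3)u + 5
h(u) = (-8)·L_0 + 8·L_1 + 3·L_2
  (-8)·L_0(u) = -(4/3)u^2 + (44/3)u - 40
  8·L_1(u) = -4u^2 + 36u - 72
  3·L_2(u) = u^2 - 8u + 15
Adding term by term: -(13/3)u^2 + (128/3)u - 97

h(u) = -(13/3)u^2 + (128/3)u - 97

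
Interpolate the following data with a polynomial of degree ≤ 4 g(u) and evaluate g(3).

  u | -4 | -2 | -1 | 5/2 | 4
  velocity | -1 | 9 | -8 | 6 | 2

1699/156

L_0(3) = (5)·(4)·(1/2)·(-1)/[(-2)·(-3)·(-13/2)·(-8)] = -5/156
L_1(3) = (7)·(4)·(1/2)·(-1)/[(2)·(-1)·(-9/2)·(-6)] = 7/27
L_2(3) = (7)·(5)·(1/2)·(-1)/[(3)·(1)·(-7/2)·(-5)] = -1/3
L_3(3) = (7)·(5)·(4)·(-1)/[(13/2)·(9/2)·(7/2)·(-3/2)] = 320/351
L_4(3) = (7)·(5)·(4)·(1/2)/[(8)·(6)·(5)·(3/2)] = 7/36
Sum: (-1)·(-5/156) + 9·(7/27) + (-8)·(-1/3) + 6·(320/351) + 2·(7/36) = 1699/156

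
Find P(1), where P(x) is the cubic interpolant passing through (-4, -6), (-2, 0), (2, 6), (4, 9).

153/32

Using Newton's divided-difference form:
P[-4,-2] = (0 - (-6)) / (-2 - (-4)) = 3
P[-2,2] = (6 - 0) / (2 - (-2)) = 3/2
P[2,4] = (9 - 6) / (4 - 2) = 3/2
P[-4,-2,2] = (3/2 - 3) / (2 - (-4)) = -1/4
P[-2,2,4] = (3/2 - 3/2) / (4 - (-2)) = 0
P[-4,-2,2,4] = (0 - (-1/4)) / (4 - (-4)) = 1/32
P(1) = -6 + 3·(5) + (-1/4)·(5)·(3) + (1/32)·(5)·(3)·(-1) = 153/32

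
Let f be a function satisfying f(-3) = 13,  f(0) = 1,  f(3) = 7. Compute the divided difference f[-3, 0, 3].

1

f[-3,0] = (1 - 13) / (0 - (-3)) = -4
f[0,3] = (7 - 1) / (3 - 0) = 2
f[-3,0,3] = (2 - (-4)) / (3 - (-3)) = 1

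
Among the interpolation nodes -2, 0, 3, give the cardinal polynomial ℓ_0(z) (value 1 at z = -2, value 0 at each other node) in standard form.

ℓ_0(z) = (1/10)z^2 - (3/10)z

ℓ_0(z) = z(z - 3) / [(-2)·(-5)]
       = (z^2 - 3z) / (10)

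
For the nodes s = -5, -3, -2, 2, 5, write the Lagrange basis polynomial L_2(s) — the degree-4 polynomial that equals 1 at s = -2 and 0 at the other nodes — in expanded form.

L_2(s) = (1/84)s^4 + (1/84)s^3 - (31/84)s^2 - (25/84)s + 25/14

L_2(s) = (s + 5)(s + 3)(s - 2)(s - 5) / [(3)·(1)·(-4)·(-7)]
       = (s^4 + s^3 - 31s^2 - 25s + 150) / (84)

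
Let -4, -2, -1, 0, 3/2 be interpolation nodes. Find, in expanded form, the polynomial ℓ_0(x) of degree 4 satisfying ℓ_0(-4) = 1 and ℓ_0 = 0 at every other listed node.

ℓ_0(x) = (x + 2)(x + 1)x(x - 3/2) / [(-2)·(-3)·(-4)·(-11/2)]
       = (x^4 + (3/2)x^3 - (5/2)x^2 - 3x) / (132)

ℓ_0(x) = (1/132)x^4 + (1/88)x^3 - (5/264)x^2 - (1/44)x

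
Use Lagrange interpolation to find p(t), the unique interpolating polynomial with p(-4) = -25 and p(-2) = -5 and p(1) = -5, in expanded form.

L_0(t) = (t + 2)(t - 1) / [10] = (1/10)t^2 + (1/10)t - 1/5
L_1(t) = (t + 4)(t - 1) / [-6] = -(1/6)t^2 - (1/2)t + 2/3
L_2(t) = (t + 4)(t + 2) / [15] = (1/15)t^2 + (2/5)t + 8/15
p(t) = (-25)·L_0 + (-5)·L_1 + (-5)·L_2
  (-25)·L_0(t) = -(5/2)t^2 - (5/2)t + 5
  (-5)·L_1(t) = (5/6)t^2 + (5/2)t - 10/3
  (-5)·L_2(t) = -(1/3)t^2 - 2t - 8/3
Adding term by term: -2t^2 - 2t - 1

p(t) = -2t^2 - 2t - 1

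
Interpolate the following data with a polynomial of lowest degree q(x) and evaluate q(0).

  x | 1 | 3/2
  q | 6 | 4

10

L_0(0) = (-3/2)/[(-1/2)] = 3
L_1(0) = (-1)/[(1/2)] = -2
Sum: 6·(3) + 4·(-2) = 10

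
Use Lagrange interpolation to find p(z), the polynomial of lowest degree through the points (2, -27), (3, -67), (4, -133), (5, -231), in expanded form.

p(z) = -z^3 - 4z^2 - z - 1

L_0(z) = (z - 3)(z - 4)(z - 5) / [-6] = -(1/6)z^3 + 2z^2 - (47/6)z + 10
L_1(z) = (z - 2)(z - 4)(z - 5) / [2] = (1/2)z^3 - (11/2)z^2 + 19z - 20
L_2(z) = (z - 2)(z - 3)(z - 5) / [-2] = -(1/2)z^3 + 5z^2 - (31/2)z + 15
L_3(z) = (z - 2)(z - 3)(z - 4) / [6] = (1/6)z^3 - (3/2)z^2 + (13/3)z - 4
p(z) = (-27)·L_0 + (-67)·L_1 + (-133)·L_2 + (-231)·L_3
  (-27)·L_0(z) = (9/2)z^3 - 54z^2 + (423/2)z - 270
  (-67)·L_1(z) = -(67/2)z^3 + (737/2)z^2 - 1273z + 1340
  (-133)·L_2(z) = (133/2)z^3 - 665z^2 + (4123/2)z - 1995
  (-231)·L_3(z) = -(77/2)z^3 + (693/2)z^2 - 1001z + 924
Adding term by term: -z^3 - 4z^2 - z - 1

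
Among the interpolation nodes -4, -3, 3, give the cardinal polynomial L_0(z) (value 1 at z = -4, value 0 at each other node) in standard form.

L_0(z) = (z + 3)(z - 3) / [(-1)·(-7)]
       = (z^2 - 9) / (7)

L_0(z) = (1/7)z^2 - 9/7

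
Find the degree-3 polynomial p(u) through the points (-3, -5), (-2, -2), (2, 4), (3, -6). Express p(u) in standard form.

Newton's divided differences:
p[-3,-2] = (-2 - (-5)) / (-2 - (-3)) = 3
p[-2,2] = (4 - (-2)) / (2 - (-2)) = 3/2
p[2,3] = (-6 - 4) / (3 - 2) = -10
p[-3,-2,2] = (3/2 - 3) / (2 - (-3)) = -3/10
p[-2,2,3] = (-10 - 3/2) / (3 - (-2)) = -23/10
p[-3,-2,2,3] = (-23/10 - (-3/10)) / (3 - (-3)) = -1/3
p(u) = -5 + 3·(u + 3) + (-3/10)·(u + 3)(u + 2) + (-1/3)·(u + 3)(u + 2)(u - 2)
Expanding: p(u) = -(1/3)u^3 - (13/10)u^2 + (17/6)u + 31/5

p(u) = -(1/3)u^3 - (13/10)u^2 + (17/6)u + 31/5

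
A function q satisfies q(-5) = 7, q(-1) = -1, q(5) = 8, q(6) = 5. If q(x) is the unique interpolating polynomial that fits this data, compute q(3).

Using Newton's divided-difference form:
q[-5,-1] = (-1 - 7) / (-1 - (-5)) = -2
q[-1,5] = (8 - (-1)) / (5 - (-1)) = 3/2
q[5,6] = (5 - 8) / (6 - 5) = -3
q[-5,-1,5] = (3/2 - (-2)) / (5 - (-5)) = 7/20
q[-1,5,6] = (-3 - 3/2) / (6 - (-1)) = -9/14
q[-5,-1,5,6] = (-9/14 - 7/20) / (6 - (-5)) = -139/1540
q(3) = 7 + (-2)·(8) + (7/20)·(8)·(4) + (-139/1540)·(8)·(4)·(-2) = 3071/385

3071/385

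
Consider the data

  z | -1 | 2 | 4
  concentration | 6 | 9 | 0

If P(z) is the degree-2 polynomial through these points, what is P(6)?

-89/5

Evaluate each Lagrange basis at z = 6:
L_0(6) = (4)·(2)/[(-3)·(-5)] = 8/15
L_1(6) = (7)·(2)/[(3)·(-2)] = -7/3
L_2(6) = (7)·(4)/[(5)·(2)] = 14/5
Sum: 6·(8/15) + 9·(-7/3) + 0 = -89/5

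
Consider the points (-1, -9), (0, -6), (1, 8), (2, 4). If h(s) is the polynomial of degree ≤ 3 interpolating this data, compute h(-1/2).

L_0(-1/2) = (-1/2)·(-3/2)·(-5/2)/[(-1)·(-2)·(-3)] = 5/16
L_1(-1/2) = (1/2)·(-3/2)·(-5/2)/[(1)·(-1)·(-2)] = 15/16
L_2(-1/2) = (1/2)·(-1/2)·(-5/2)/[(2)·(1)·(-1)] = -5/16
L_3(-1/2) = (1/2)·(-1/2)·(-3/2)/[(3)·(2)·(1)] = 1/16
Sum: (-9)·(5/16) + (-6)·(15/16) + 8·(-5/16) + 4·(1/16) = -171/16

-171/16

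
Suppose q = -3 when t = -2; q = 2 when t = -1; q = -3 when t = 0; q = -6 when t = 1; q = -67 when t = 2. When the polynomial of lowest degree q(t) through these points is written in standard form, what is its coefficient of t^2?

L_0(t) = (t + 1)t(t - 1)(t - 2) / [24] = (1/24)t^4 - (1/12)t^3 - (1/24)t^2 + (1/12)t
L_1(t) = (t + 2)t(t - 1)(t - 2) / [-6] = -(1/6)t^4 + (1/6)t^3 + (2/3)t^2 - (2/3)t
L_2(t) = (t + 2)(t + 1)(t - 1)(t - 2) / [4] = (1/4)t^4 - (5/4)t^2 + 1
L_3(t) = (t + 2)(t + 1)t(t - 2) / [-6] = -(1/6)t^4 - (1/6)t^3 + (2/3)t^2 + (2/3)t
L_4(t) = (t + 2)(t + 1)t(t - 1) / [24] = (1/24)t^4 + (1/12)t^3 - (1/24)t^2 - (1/12)t
q(t) = (-3)·L_0 + 2·L_1 + (-3)·L_2 + (-6)·L_3 + (-67)·L_4
Only the coefficient of t^2 is needed; take it from each L_i and combine:
(-3)·(-1/24) + 2·(2/3) + (-3)·(-5/4) + (-6)·(2/3) + (-67)·(-1/24) = 4

4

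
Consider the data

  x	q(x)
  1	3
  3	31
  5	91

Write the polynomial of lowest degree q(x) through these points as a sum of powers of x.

q(x) = 4x^2 - 2x + 1

Build the Lagrange basis polynomials:
L_0(x) = (x - 3)(x - 5) / [8] = (1/8)x^2 - x + 15/8
L_1(x) = (x - 1)(x - 5) / [-4] = -(1/4)x^2 + (3/2)x - 5/4
L_2(x) = (x - 1)(x - 3) / [8] = (1/8)x^2 - (1/2)x + 3/8
q(x) = 3·L_0 + 31·L_1 + 91·L_2
  3·L_0(x) = (3/8)x^2 - 3x + 45/8
  31·L_1(x) = -(31/4)x^2 + (93/2)x - 155/4
  91·L_2(x) = (91/8)x^2 - (91/2)x + 273/8
Adding term by term: 4x^2 - 2x + 1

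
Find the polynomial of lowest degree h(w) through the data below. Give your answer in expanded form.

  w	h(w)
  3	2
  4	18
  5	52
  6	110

Build the Lagrange basis polynomials:
L_0(w) = (w - 4)(w - 5)(w - 6) / [-6] = -(1/6)w^3 + (5/2)w^2 - (37/3)w + 20
L_1(w) = (w - 3)(w - 5)(w - 6) / [2] = (1/2)w^3 - 7w^2 + (63/2)w - 45
L_2(w) = (w - 3)(w - 4)(w - 6) / [-2] = -(1/2)w^3 + (13/2)w^2 - 27w + 36
L_3(w) = (w - 3)(w - 4)(w - 5) / [6] = (1/6)w^3 - 2w^2 + (47/6)w - 10
h(w) = 2·L_0 + 18·L_1 + 52·L_2 + 110·L_3
  2·L_0(w) = -(1/3)w^3 + 5w^2 - (74/3)w + 40
  18·L_1(w) = 9w^3 - 126w^2 + 567w - 810
  52·L_2(w) = -26w^3 + 338w^2 - 1404w + 1872
  110·L_3(w) = (55/3)w^3 - 220w^2 + (2585/3)w - 1100
Adding term by term: w^3 - 3w^2 + 2

h(w) = w^3 - 3w^2 + 2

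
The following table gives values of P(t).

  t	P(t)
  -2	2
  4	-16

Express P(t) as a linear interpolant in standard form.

Build the Lagrange basis polynomials:
L_0(t) = (t - 4) / [-6] = -(1/6)t + 2/3
L_1(t) = (t + 2) / [6] = (1/6)t + 1/3
P(t) = 2·L_0 + (-16)·L_1
  2·L_0(t) = -(1/3)t + 4/3
  (-16)·L_1(t) = -(8/3)t - 16/3
Adding term by term: -3t - 4

P(t) = -3t - 4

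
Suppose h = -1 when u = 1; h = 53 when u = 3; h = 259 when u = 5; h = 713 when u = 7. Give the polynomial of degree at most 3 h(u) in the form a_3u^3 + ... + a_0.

Newton's divided differences:
h[1,3] = (53 - (-1)) / (3 - 1) = 27
h[3,5] = (259 - 53) / (5 - 3) = 103
h[5,7] = (713 - 259) / (7 - 5) = 227
h[1,3,5] = (103 - 27) / (5 - 1) = 19
h[3,5,7] = (227 - 103) / (7 - 3) = 31
h[1,3,5,7] = (31 - 19) / (7 - 1) = 2
h(u) = -1 + 27·(u - 1) + 19·(u - 1)(u - 3) + 2·(u - 1)(u - 3)(u - 5)
Expanding: h(u) = 2u^3 + u^2 - 3u - 1

h(u) = 2u^3 + u^2 - 3u - 1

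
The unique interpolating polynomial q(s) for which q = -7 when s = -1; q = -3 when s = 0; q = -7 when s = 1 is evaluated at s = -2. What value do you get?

-19

Evaluate each Lagrange basis at s = -2:
L_0(-2) = (-2)·(-3)/[(-1)·(-2)] = 3
L_1(-2) = (-1)·(-3)/[(1)·(-1)] = -3
L_2(-2) = (-1)·(-2)/[(2)·(1)] = 1
Sum: (-7)·(3) + (-3)·(-3) + (-7)·(1) = -19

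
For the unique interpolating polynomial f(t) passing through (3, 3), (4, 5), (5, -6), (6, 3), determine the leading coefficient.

Build the Lagrange basis polynomials:
L_0(t) = (t - 4)(t - 5)(t - 6) / [-6] = -(1/6)t^3 + (5/2)t^2 - (37/3)t + 20
L_1(t) = (t - 3)(t - 5)(t - 6) / [2] = (1/2)t^3 - 7t^2 + (63/2)t - 45
L_2(t) = (t - 3)(t - 4)(t - 6) / [-2] = -(1/2)t^3 + (13/2)t^2 - 27t + 36
L_3(t) = (t - 3)(t - 4)(t - 5) / [6] = (1/6)t^3 - 2t^2 + (47/6)t - 10
f(t) = 3·L_0 + 5·L_1 + (-6)·L_2 + 3·L_3
Only the coefficient of t^3 is needed; take it from each L_i and combine:
3·(-1/6) + 5·(1/2) + (-6)·(-1/2) + 3·(1/6) = 11/2

11/2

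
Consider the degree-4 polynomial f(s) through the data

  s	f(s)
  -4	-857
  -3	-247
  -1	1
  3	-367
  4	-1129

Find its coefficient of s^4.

-4

Build the Lagrange basis polynomials:
L_0(s) = (s + 3)(s + 1)(s - 3)(s - 4) / [168] = (1/168)s^4 - (1/56)s^3 - (13/168)s^2 + (9/56)s + 3/14
L_1(s) = (s + 4)(s + 1)(s - 3)(s - 4) / [-84] = -(1/84)s^4 + (1/42)s^3 + (19/84)s^2 - (8/21)s - 4/7
L_2(s) = (s + 4)(s + 3)(s - 3)(s - 4) / [120] = (1/120)s^4 - (5/24)s^2 + 6/5
L_3(s) = (s + 4)(s + 3)(s + 1)(s - 4) / [-168] = -(1/168)s^4 - (1/42)s^3 + (13/168)s^2 + (8/21)s + 2/7
L_4(s) = (s + 4)(s + 3)(s + 1)(s - 3) / [280] = (1/280)s^4 + (1/56)s^3 - (1/56)s^2 - (9/56)s - 9/70
f(s) = (-857)·L_0 + (-247)·L_1 + 1·L_2 + (-367)·L_3 + (-1129)·L_4
Only the coefficient of s^4 is needed; take it from each L_i and combine:
(-857)·(1/168) + (-247)·(-1/84) + 1·(1/120) + (-367)·(-1/168) + (-1129)·(1/280) = -4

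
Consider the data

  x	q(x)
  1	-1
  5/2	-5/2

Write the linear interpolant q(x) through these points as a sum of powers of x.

L_0(x) = (x - 5/2) / [-3/2] = -(2/3)x + 5/3
L_1(x) = (x - 1) / [3/2] = (2/3)x - 2/3
q(x) = (-1)·L_0 + (-5/2)·L_1
  (-1)·L_0(x) = (2/3)x - 5/3
  (-5/2)·L_1(x) = -(5/3)x + 5/3
Adding term by term: -x

q(x) = -x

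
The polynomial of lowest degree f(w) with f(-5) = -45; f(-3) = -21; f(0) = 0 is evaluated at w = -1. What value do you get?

Using Newton's divided-difference form:
f[-5,-3] = (-21 - (-45)) / (-3 - (-5)) = 12
f[-3,0] = (0 - (-21)) / (0 - (-3)) = 7
f[-5,-3,0] = (7 - 12) / (0 - (-5)) = -1
f(-1) = -45 + 12·(4) + (-1)·(4)·(2) = -5

-5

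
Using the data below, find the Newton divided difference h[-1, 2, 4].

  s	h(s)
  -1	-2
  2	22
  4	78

4

h[-1,2] = (22 - (-2)) / (2 - (-1)) = 8
h[2,4] = (78 - 22) / (4 - 2) = 28
h[-1,2,4] = (28 - 8) / (4 - (-1)) = 4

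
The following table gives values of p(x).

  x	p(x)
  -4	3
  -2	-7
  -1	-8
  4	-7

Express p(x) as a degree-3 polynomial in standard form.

L_0(x) = (x + 2)(x + 1)(x - 4) / [-48] = -(1/48)x^3 + (1/48)x^2 + (5/24)x + 1/6
L_1(x) = (x + 4)(x + 1)(x - 4) / [12] = (1/12)x^3 + (1/12)x^2 - (4/3)x - 4/3
L_2(x) = (x + 4)(x + 2)(x - 4) / [-15] = -(1/15)x^3 - (2/15)x^2 + (16/15)x + 32/15
L_3(x) = (x + 4)(x + 2)(x + 1) / [240] = (1/240)x^3 + (7/240)x^2 + (7/120)x + 1/30
p(x) = 3·L_0 + (-7)·L_1 + (-8)·L_2 + (-7)·L_3
  3·L_0(x) = -(1/16)x^3 + (1/16)x^2 + (5/8)x + 1/2
  (-7)·L_1(x) = -(7/12)x^3 - (7/12)x^2 + (28/3)x + 28/3
  (-8)·L_2(x) = (8/15)x^3 + (16/15)x^2 - (128/15)x - 256/15
  (-7)·L_3(x) = -(7/240)x^3 - (49/240)x^2 - (49/120)x - 7/30
Adding term by term: -(17/120)x^3 + (41/120)x^2 + (61/60)x - 112/15

p(x) = -(17/120)x^3 + (41/120)x^2 + (61/60)x - 112/15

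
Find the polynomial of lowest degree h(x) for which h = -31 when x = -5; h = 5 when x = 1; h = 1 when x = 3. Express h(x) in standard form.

h(x) = -x^2 + 2x + 4

Newton's divided differences:
h[-5,1] = (5 - (-31)) / (1 - (-5)) = 6
h[1,3] = (1 - 5) / (3 - 1) = -2
h[-5,1,3] = (-2 - 6) / (3 - (-5)) = -1
h(x) = -31 + 6·(x + 5) + (-1)·(x + 5)(x - 1)
Expanding: h(x) = -x^2 + 2x + 4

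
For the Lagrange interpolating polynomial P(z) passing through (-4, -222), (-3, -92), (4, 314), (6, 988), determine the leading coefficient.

L_0(z) = (z + 3)(z - 4)(z - 6) / [-80] = -(1/80)z^3 + (7/80)z^2 + (3/40)z - 9/10
L_1(z) = (z + 4)(z - 4)(z - 6) / [63] = (1/63)z^3 - (2/21)z^2 - (16/63)z + 32/21
L_2(z) = (z + 4)(z + 3)(z - 6) / [-112] = -(1/112)z^3 - (1/112)z^2 + (15/56)z + 9/14
L_3(z) = (z + 4)(z + 3)(z - 4) / [180] = (1/180)z^3 + (1/60)z^2 - (4/45)z - 4/15
P(z) = (-222)·L_0 + (-92)·L_1 + 314·L_2 + 988·L_3
Only the coefficient of z^3 is needed; take it from each L_i and combine:
(-222)·(-1/80) + (-92)·(1/63) + 314·(-1/112) + 988·(1/180) = 4

4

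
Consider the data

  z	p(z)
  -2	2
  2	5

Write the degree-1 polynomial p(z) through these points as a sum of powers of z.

Build the Lagrange basis polynomials:
L_0(z) = (z - 2) / [-4] = -(1/4)z + 1/2
L_1(z) = (z + 2) / [4] = (1/4)z + 1/2
p(z) = 2·L_0 + 5·L_1
  2·L_0(z) = -(1/2)z + 1
  5·L_1(z) = (5/4)z + 5/2
Adding term by term: (3/4)z + 7/2

p(z) = (3/4)z + 7/2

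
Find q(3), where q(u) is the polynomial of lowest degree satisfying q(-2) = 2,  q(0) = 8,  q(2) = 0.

Evaluate each Lagrange basis at u = 3:
L_0(3) = (3)·(1)/[(-2)·(-4)] = 3/8
L_1(3) = (5)·(1)/[(2)·(-2)] = -5/4
L_2(3) = (5)·(3)/[(4)·(2)] = 15/8
Sum: 2·(3/8) + 8·(-5/4) + 0 = -37/4

-37/4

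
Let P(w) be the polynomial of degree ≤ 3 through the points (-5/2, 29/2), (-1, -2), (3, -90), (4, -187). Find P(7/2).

-265/2

Evaluate each Lagrange basis at w = 7/2:
L_0(7/2) = (9/2)·(1/2)·(-1/2)/[(-3/2)·(-11/2)·(-13/2)] = 3/143
L_1(7/2) = (6)·(1/2)·(-1/2)/[(3/2)·(-4)·(-5)] = -1/20
L_2(7/2) = (6)·(9/2)·(-1/2)/[(11/2)·(4)·(-1)] = 27/44
L_3(7/2) = (6)·(9/2)·(1/2)/[(13/2)·(5)·(1)] = 27/65
Sum: 29/2·(3/143) + (-2)·(-1/20) + (-90)·(27/44) + (-187)·(27/65) = -265/2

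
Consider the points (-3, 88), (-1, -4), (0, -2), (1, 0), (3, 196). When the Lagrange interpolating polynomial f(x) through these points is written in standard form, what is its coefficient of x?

L_0(x) = (x + 1)x(x - 1)(x - 3) / [144] = (1/144)x^4 - (1/48)x^3 - (1/144)x^2 + (1/48)x
L_1(x) = (x + 3)x(x - 1)(x - 3) / [-16] = -(1/16)x^4 + (1/16)x^3 + (9/16)x^2 - (9/16)x
L_2(x) = (x + 3)(x + 1)(x - 1)(x - 3) / [9] = (1/9)x^4 - (10/9)x^2 + 1
L_3(x) = (x + 3)(x + 1)x(x - 3) / [-16] = -(1/16)x^4 - (1/16)x^3 + (9/16)x^2 + (9/16)x
L_4(x) = (x + 3)(x + 1)x(x - 1) / [144] = (1/144)x^4 + (1/48)x^3 - (1/144)x^2 - (1/48)x
f(x) = 88·L_0 + (-4)·L_1 + (-2)·L_2 + 0·L_3 + 196·L_4
Only the coefficient of x is needed; take it from each L_i and combine:
88·(1/48) + (-4)·(-9/16) + (-2)·(0) + 0·(9/16) + 196·(-1/48) = 0

0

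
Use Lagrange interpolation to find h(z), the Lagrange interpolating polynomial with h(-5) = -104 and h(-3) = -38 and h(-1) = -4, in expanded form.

Build the Lagrange basis polynomials:
L_0(z) = (z + 3)(z + 1) / [8] = (1/8)z^2 + (1/2)z + 3/8
L_1(z) = (z + 5)(z + 1) / [-4] = -(1/4)z^2 - (3/2)z - 5/4
L_2(z) = (z + 5)(z + 3) / [8] = (1/8)z^2 + z + 15/8
h(z) = (-104)·L_0 + (-38)·L_1 + (-4)·L_2
  (-104)·L_0(z) = -13z^2 - 52z - 39
  (-38)·L_1(z) = (19/2)z^2 + 57z + 95/2
  (-4)·L_2(z) = -(1/2)z^2 - 4z - 15/2
Adding term by term: -4z^2 + z + 1

h(z) = -4z^2 + z + 1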